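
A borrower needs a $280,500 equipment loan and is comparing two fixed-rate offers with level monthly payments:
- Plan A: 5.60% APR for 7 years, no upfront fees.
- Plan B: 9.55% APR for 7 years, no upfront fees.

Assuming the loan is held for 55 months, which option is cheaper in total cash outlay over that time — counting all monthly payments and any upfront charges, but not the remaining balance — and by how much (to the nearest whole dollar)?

Plan A: at 5.60% the monthly rate is 0.0046667, so the payment is 280,500 × 0.0046667 / (1 − 1.0046667^−84) = $4,044.12.
Plan B: at 9.55% the monthly rate is 0.0079583, so the payment is 280,500 × 0.0079583 / (1 − 1.0079583^−84) = $4,591.67.
Over 55 months: Plan A costs 55 × $4,044.12 = $222,426.60; Plan B costs 55 × $4,591.67 = $252,541.85.
Plan A is cheaper by $252,541.85 − $222,426.60 = $30,115.25.

Plan A by $30,115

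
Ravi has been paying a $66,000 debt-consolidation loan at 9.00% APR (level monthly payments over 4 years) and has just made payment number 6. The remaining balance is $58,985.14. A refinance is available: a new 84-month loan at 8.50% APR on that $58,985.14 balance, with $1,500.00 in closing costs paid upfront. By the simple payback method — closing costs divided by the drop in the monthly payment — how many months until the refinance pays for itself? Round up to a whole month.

Current payment = 66,000 × 9%/12 / (1 − (1+0.0075000)^−48) = $1,642.41.
Refinanced payment = 58,985.14 × 0.0070833 / (1 − (1+0.0070833)^−84) = $934.12.
Monthly savings = $1,642.41 − $934.12 = $708.29.
Break-even = $1,500.00 / $708.29 = 2.12 → 3 months.

3 months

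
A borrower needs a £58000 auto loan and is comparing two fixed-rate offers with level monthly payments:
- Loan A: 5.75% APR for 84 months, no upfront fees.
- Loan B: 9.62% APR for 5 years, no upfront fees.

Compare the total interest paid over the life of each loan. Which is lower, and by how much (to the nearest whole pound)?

Loan A by £2,700

Loan A: monthly rate = 5.75%/12 = 0.0047917; payment = 58,000 × 0.0047917 / (1 − (1+0.0047917)^−84) = £840.36.
Total interest on Loan A = 84 × £840.36 − £58,000 = £12,590.24.
Loan B: at 9.62% the monthly rate is 0.0080167, so the payment is 58,000 × 0.0080167 / (1 − 1.0080167^−60) = £1,221.51.
Total interest on Loan B = 60 × £1,221.51 − £58,000 = £15,290.60.
Loan A is lower by £2,700.36.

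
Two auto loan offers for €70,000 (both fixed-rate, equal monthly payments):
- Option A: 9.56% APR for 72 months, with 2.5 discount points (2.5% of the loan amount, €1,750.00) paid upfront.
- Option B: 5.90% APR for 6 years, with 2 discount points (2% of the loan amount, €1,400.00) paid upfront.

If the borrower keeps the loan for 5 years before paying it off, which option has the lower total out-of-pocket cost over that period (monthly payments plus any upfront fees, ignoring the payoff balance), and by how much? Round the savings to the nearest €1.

Option A: monthly rate = 9.56%/12 = 0.0079667; payment = 70,000 × 0.0079667 / (1 − (1+0.0079667)^−72) = €1,281.33.
Option B: monthly rate = 5.9%/12 = 0.0049167; payment = 70,000 × 0.0049167 / (1 − (1+0.0049167)^−72) = €1,156.80.
Over 60 months: Option A costs 60 × €1,281.33 + €1,750.00 = €78,629.80; Option B costs 60 × €1,156.80 + €1,400.00 = €70,808.00.
Option B is cheaper by €78,629.80 − €70,808.00 = €7,821.80.

Option B by €7,822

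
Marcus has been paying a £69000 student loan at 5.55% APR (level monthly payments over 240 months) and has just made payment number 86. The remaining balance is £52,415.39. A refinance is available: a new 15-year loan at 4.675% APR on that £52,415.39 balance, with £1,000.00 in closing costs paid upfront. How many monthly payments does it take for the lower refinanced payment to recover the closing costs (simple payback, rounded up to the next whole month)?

Current payment = 69,000 × 5.55%/12 / (1 − (1+0.0046250)^−240) = £476.59.
Refinanced payment = 52,415.39 × 0.0038958 / (1 − (1+0.0038958)^−180) = £405.68.
Monthly savings = £476.59 − £405.68 = £70.91.
Break-even = £1,000.00 / £70.91 = 14.10 → 15 months.

15 months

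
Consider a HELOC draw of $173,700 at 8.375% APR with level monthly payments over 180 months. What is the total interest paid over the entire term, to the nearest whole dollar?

At 8.375% the monthly rate is 0.0069792, so the payment is 173,700 × 0.0069792 / (1 − 1.0069792^−180) = $1,697.79.
Total paid = 180 × $1,697.79 = $305,602.20; interest = $305,602.20 − $173,700 = $131,902.20.

$131,902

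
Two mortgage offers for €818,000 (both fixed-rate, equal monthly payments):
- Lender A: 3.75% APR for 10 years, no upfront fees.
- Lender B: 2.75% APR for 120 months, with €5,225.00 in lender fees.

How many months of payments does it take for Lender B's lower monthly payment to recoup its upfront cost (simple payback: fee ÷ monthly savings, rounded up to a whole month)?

Lender A: monthly rate = 3.75%/12 = 0.0031250; payment = 818,000 × 0.0031250 / (1 − (1+0.0031250)^−120) = €8,185.01.
Lender B: monthly rate = 2.75%/12 = 0.0022917; payment = 818,000 × 0.0022917 / (1 − (1+0.0022917)^−120) = €7,804.62.
Monthly savings = €8,185.01 − €7,804.62 = €380.39.
Break-even = €5,225.00 / €380.39 = 13.74 → 14 months.

14 months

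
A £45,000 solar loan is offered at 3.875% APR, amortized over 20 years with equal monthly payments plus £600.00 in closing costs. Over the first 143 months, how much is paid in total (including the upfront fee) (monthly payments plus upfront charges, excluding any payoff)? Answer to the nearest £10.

At 3.875% the monthly rate is 0.0032292, so the payment is 45,000 × 0.0032292 / (1 − 1.0032292^−240) = £269.74.
Total outlay = 143 × £269.74 + £600.00 = £39,172.82.

£39,170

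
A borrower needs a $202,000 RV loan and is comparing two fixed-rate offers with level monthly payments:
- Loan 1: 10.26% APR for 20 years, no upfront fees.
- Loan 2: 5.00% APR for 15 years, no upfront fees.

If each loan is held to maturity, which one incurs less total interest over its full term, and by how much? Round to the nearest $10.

Loan 1: at 10.26% the monthly rate is 0.0085500, so the payment is 202,000 × 0.0085500 / (1 − 1.0085500^−240) = $1,984.27.
Total interest on Loan 1 = 240 × $1,984.27 − $202,000 = $274,224.80.
Loan 2: monthly rate = 5%/12 = 0.0041667; payment = 202,000 × 0.0041667 / (1 − (1+0.0041667)^−180) = $1,597.40.
Total interest on Loan 2 = 180 × $1,597.40 − $202,000 = $85,532.00.
Loan 2 is lower by $188,692.80.

Loan 2 by $188,690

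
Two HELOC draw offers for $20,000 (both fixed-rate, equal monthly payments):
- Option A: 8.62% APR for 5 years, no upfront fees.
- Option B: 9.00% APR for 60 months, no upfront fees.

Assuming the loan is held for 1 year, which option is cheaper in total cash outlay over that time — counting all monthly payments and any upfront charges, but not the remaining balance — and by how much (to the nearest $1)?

Option A: monthly rate = 8.62%/12 = 0.0071833; payment = 20,000 × 0.0071833 / (1 − (1+0.0071833)^−60) = $411.49.
Option B: monthly rate = 9%/12 = 0.0075000; payment = 20,000 × 0.0075000 / (1 − (1+0.0075000)^−60) = $415.17.
Over 12 months: Option A costs 12 × $411.49 = $4,937.88; Option B costs 12 × $415.17 = $4,982.04.
Option A is cheaper by $4,982.04 − $4,937.88 = $44.16.

Option A by $44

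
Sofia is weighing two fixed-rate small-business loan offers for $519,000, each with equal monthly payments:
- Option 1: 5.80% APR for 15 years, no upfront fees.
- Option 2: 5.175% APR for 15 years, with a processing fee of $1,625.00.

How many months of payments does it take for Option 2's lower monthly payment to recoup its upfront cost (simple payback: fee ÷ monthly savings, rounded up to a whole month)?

Option 1: at 5.80% the monthly rate is 0.0048333, so the payment is 519,000 × 0.0048333 / (1 − 1.0048333^−180) = $4,323.74.
Option 2: monthly rate = 5.175%/12 = 0.0043125; payment = 519,000 × 0.0043125 / (1 − (1+0.0043125)^−180) = $4,151.69.
Monthly savings = $4,323.74 − $4,151.69 = $172.05.
Break-even = $1,625.00 / $172.05 = 9.44 → 10 months.

10 months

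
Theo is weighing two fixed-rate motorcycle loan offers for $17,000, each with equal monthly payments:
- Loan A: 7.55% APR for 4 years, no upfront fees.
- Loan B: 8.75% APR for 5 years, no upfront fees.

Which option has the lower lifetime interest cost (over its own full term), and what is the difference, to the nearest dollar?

Loan A: monthly rate = 7.55%/12 = 0.0062917; payment = 17,000 × 0.0062917 / (1 − (1+0.0062917)^−48) = $411.44.
Total interest on Loan A = 48 × $411.44 − $17,000 = $2,749.12.
Loan B: monthly rate = 8.75%/12 = 0.0072917; payment = 17,000 × 0.0072917 / (1 − (1+0.0072917)^−60) = $350.83.
Total interest on Loan B = 60 × $350.83 − $17,000 = $4,049.80.
Loan A is lower by $1,300.68.

Loan A by $1,301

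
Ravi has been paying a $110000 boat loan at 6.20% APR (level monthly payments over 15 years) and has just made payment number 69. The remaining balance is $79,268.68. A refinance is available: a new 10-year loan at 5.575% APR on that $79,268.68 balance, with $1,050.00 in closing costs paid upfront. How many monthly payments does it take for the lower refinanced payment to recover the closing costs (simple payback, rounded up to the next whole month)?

14 months

Current payment = 110,000 × 6.2%/12 / (1 − (1+0.0051667)^−180) = $940.17.
Refinanced payment = 79,268.68 × 0.0046458 / (1 − (1+0.0046458)^−120) = $863.22.
Monthly savings = $940.17 − $863.22 = $76.95.
Break-even = $1,050.00 / $76.95 = 13.65 → 14 months.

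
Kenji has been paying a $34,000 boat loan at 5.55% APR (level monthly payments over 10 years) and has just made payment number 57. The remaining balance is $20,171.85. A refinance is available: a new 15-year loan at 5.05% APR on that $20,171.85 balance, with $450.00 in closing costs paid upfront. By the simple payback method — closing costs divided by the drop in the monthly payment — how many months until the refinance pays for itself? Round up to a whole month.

Current payment = 34,000 × 5.55%/12 / (1 − (1+0.0046250)^−120) = $369.83.
Refinanced payment = 20,171.85 × 0.0042083 / (1 − (1+0.0042083)^−180) = $160.04.
Monthly savings = $369.83 − $160.04 = $209.79.
Break-even = $450.00 / $209.79 = 2.15 → 3 months.

3 months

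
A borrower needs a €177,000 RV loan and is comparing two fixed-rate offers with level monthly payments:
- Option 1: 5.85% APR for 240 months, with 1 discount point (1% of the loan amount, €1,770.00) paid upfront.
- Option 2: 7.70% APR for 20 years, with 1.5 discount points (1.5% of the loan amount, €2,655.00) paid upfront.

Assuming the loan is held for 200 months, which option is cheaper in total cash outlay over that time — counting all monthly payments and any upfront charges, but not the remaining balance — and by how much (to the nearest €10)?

Option 1: monthly rate = 5.85%/12 = 0.0048750; payment = 177,000 × 0.0048750 / (1 − (1+0.0048750)^−240) = €1,252.81.
Option 2: at 7.70% the monthly rate is 0.0064167, so the payment is 177,000 × 0.0064167 / (1 − 1.0064167^−240) = €1,447.62.
Over 200 months: Option 1 costs 200 × €1,252.81 + €1,770.00 = €252,332.00; Option 2 costs 200 × €1,447.62 + €2,655.00 = €292,179.00.
Option 1 is cheaper by €292,179.00 − €252,332.00 = €39,847.00.

Option 1 by €39,850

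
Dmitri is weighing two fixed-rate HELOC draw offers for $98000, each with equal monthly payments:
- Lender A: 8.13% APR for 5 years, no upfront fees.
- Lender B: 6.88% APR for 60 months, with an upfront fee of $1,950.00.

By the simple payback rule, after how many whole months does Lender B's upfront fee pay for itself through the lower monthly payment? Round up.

34 months

Lender A: monthly rate = 8.13%/12 = 0.0067750; payment = 98,000 × 0.0067750 / (1 − (1+0.0067750)^−60) = $1,993.19.
Lender B: at 6.88% the monthly rate is 0.0057333, so the payment is 98,000 × 0.0057333 / (1 − 1.0057333^−60) = $1,934.97.
Monthly savings = $1,993.19 − $1,934.97 = $58.22.
Break-even = $1,950.00 / $58.22 = 33.49 → 34 months.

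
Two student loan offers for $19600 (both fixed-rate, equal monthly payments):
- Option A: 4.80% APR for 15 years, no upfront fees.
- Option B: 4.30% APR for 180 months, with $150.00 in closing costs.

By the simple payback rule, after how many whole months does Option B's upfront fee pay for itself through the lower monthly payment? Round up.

30 months

Option A: monthly rate = 4.8%/12 = 0.0040000; payment = 19,600 × 0.0040000 / (1 − (1+0.0040000)^−180) = $152.96.
Option B: monthly rate = 4.3%/12 = 0.0035833; payment = 19,600 × 0.0035833 / (1 − (1+0.0035833)^−180) = $147.94.
Monthly savings = $152.96 − $147.94 = $5.02.
Break-even = $150.00 / $5.02 = 29.88 → 30 months.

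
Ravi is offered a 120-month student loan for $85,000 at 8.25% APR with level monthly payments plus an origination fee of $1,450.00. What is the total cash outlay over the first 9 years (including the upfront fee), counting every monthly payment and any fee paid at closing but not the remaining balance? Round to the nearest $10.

$114,050

Monthly rate = 8.25%/12 = 0.0068750; payment = 85,000 × 0.0068750 / (1 − (1+0.0068750)^−120) = $1,042.55.
Total outlay = 108 × $1,042.55 + $1,450.00 = $114,045.40.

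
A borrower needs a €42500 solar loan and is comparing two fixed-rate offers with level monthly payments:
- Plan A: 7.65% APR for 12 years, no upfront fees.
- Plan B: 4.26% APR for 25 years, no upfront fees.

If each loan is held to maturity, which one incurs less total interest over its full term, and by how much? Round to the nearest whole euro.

Plan A: monthly rate = 7.65%/12 = 0.0063750; payment = 42,500 × 0.0063750 / (1 − (1+0.0063750)^−144) = €451.93.
Total interest on Plan A = 144 × €451.93 − €42,500 = €22,577.92.
Plan B: at 4.26% the monthly rate is 0.0035500, so the payment is 42,500 × 0.0035500 / (1 − 1.0035500^−300) = €230.48.
Total interest on Plan B = 300 × €230.48 − €42,500 = €26,644.00.
Plan A is lower by €4,066.08.

Plan A by €4,066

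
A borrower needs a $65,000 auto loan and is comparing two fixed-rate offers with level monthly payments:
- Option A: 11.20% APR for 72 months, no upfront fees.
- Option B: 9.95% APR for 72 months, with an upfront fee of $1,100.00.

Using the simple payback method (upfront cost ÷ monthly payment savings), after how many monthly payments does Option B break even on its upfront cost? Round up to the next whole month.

27 months

Option A: at 11.20% the monthly rate is 0.0093333, so the payment is 65,000 × 0.0093333 / (1 − 1.0093333^−72) = $1,243.88.
Option B: at 9.95% the monthly rate is 0.0082917, so the payment is 65,000 × 0.0082917 / (1 − 1.0082917^−72) = $1,202.54.
Monthly savings = $1,243.88 − $1,202.54 = $41.34.
Break-even = $1,100.00 / $41.34 = 26.61 → 27 months.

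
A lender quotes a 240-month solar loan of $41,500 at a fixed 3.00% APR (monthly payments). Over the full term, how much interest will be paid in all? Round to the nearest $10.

At 3.00% the monthly rate is 0.0025000, so the payment is 41,500 × 0.0025000 / (1 − 1.0025000^−240) = $230.16.
Total paid = 240 × $230.16 = $55,238.40; interest = $55,238.40 − $41,500 = $13,738.40.

$13,740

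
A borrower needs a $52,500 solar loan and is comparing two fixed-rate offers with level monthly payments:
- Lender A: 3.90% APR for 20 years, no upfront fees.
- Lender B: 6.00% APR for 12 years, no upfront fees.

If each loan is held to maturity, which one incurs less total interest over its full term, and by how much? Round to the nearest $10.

Lender A: at 3.90% the monthly rate is 0.0032500, so the payment is 52,500 × 0.0032500 / (1 − 1.0032500^−240) = $315.38.
Total interest on Lender A = 240 × $315.38 − $52,500 = $23,191.20.
Lender B: monthly rate = 6%/12 = 0.0050000; payment = 52,500 × 0.0050000 / (1 − (1+0.0050000)^−144) = $512.32.
Total interest on Lender B = 144 × $512.32 − $52,500 = $21,274.08.
Lender B is lower by $1,917.12.

Lender B by $1,920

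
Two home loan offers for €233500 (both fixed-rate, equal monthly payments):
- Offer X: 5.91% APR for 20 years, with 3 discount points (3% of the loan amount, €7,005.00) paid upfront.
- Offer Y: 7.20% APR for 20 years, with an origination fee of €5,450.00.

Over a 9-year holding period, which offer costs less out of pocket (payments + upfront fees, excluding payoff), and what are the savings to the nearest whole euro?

Offer X by €17,636

Offer X: at 5.91% the monthly rate is 0.0049250, so the payment is 233,500 × 0.0049250 / (1 − 1.0049250^−240) = €1,660.77.
Offer Y: at 7.20% the monthly rate is 0.0060000, so the payment is 233,500 × 0.0060000 / (1 − 1.0060000^−240) = €1,838.46.
Over 108 months: Offer X costs 108 × €1,660.77 + €7,005.00 = €186,368.16; Offer Y costs 108 × €1,838.46 + €5,450.00 = €204,003.68.
Offer X is cheaper by €204,003.68 − €186,368.16 = €17,635.52.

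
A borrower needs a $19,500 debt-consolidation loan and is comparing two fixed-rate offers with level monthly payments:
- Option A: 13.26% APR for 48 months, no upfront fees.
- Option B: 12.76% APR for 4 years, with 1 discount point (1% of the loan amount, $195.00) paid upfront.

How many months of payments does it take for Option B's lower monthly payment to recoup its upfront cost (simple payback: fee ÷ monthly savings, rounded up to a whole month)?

Option A: monthly rate = 13.26%/12 = 0.0110500; payment = 19,500 × 0.0110500 / (1 − (1+0.0110500)^−48) = $525.66.
Option B: at 12.76% the monthly rate is 0.0106333, so the payment is 19,500 × 0.0106333 / (1 − 1.0106333^−48) = $520.82.
Monthly savings = $525.66 − $520.82 = $4.84.
Break-even = $195.00 / $4.84 = 40.29 → 41 months.

41 months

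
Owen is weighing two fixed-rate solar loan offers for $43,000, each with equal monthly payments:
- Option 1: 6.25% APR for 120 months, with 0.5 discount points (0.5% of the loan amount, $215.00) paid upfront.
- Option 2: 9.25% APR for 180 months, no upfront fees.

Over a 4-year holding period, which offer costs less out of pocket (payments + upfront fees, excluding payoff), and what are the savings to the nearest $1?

Option 1: at 6.25% the monthly rate is 0.0052083, so the payment is 43,000 × 0.0052083 / (1 − 1.0052083^−120) = $482.80.
Option 2: monthly rate = 9.25%/12 = 0.0077083; payment = 43,000 × 0.0077083 / (1 − (1+0.0077083)^−180) = $442.55.
Over 48 months: Option 1 costs 48 × $482.80 + $215.00 = $23,389.40; Option 2 costs 48 × $442.55 = $21,242.40.
Option 2 is cheaper by $23,389.40 − $21,242.40 = $2,147.00.

Option 2 by $2,147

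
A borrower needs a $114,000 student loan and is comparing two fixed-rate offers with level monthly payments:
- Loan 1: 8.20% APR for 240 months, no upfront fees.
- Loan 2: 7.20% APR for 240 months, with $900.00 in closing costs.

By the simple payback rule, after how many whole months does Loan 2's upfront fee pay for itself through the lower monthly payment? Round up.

13 months

Loan 1: at 8.20% the monthly rate is 0.0068333, so the payment is 114,000 × 0.0068333 / (1 − 1.0068333^−240) = $967.78.
Loan 2: monthly rate = 7.2%/12 = 0.0060000; payment = 114,000 × 0.0060000 / (1 − (1+0.0060000)^−240) = $897.58.
Monthly savings = $967.78 − $897.58 = $70.20.
Break-even = $900.00 / $70.20 = 12.82 → 13 months.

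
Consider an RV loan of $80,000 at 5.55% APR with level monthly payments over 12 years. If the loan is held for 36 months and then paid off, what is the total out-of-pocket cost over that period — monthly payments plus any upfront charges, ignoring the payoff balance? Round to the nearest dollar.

$27,438

At 5.55% the monthly rate is 0.0046250, so the payment is 80,000 × 0.0046250 / (1 − 1.0046250^−144) = $762.18.
Total outlay = 36 × $762.18 = $27,438.48.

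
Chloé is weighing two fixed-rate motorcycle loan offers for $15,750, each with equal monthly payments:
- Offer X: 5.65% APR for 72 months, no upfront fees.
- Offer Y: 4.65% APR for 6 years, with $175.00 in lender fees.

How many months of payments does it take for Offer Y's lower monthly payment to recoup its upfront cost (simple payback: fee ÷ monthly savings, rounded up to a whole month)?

24 months

Offer X: at 5.65% the monthly rate is 0.0047083, so the payment is 15,750 × 0.0047083 / (1 − 1.0047083^−72) = $258.43.
Offer Y: at 4.65% the monthly rate is 0.0038750, so the payment is 15,750 × 0.0038750 / (1 − 1.0038750^−72) = $251.10.
Monthly savings = $258.43 − $251.10 = $7.33.
Break-even = $175.00 / $7.33 = 23.87 → 24 months.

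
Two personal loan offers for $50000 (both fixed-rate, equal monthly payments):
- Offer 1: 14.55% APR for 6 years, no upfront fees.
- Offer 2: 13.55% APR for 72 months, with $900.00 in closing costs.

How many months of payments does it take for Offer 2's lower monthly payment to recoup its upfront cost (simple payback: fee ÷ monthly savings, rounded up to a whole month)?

34 months

Offer 1: monthly rate = 14.55%/12 = 0.0121250; payment = 50,000 × 0.0121250 / (1 − (1+0.0121250)^−72) = $1,045.07.
Offer 2: monthly rate = 13.55%/12 = 0.0112917; payment = 50,000 × 0.0112917 / (1 − (1+0.0112917)^−72) = $1,018.28.
Monthly savings = $1,045.07 − $1,018.28 = $26.79.
Break-even = $900.00 / $26.79 = 33.59 → 34 months.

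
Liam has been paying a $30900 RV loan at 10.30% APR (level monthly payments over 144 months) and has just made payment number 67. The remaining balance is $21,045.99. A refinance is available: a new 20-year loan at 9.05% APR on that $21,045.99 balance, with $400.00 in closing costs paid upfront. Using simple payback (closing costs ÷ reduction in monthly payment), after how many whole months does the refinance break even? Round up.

Current payment = 30,900 × 10.3%/12 / (1 − (1+0.0085833)^−144) = $374.65.
Refinanced payment = 21,045.99 × 0.0075417 / (1 − (1+0.0075417)^−240) = $190.03.
Monthly savings = $374.65 − $190.03 = $184.62.
Break-even = $400.00 / $184.62 = 2.17 → 3 months.

3 months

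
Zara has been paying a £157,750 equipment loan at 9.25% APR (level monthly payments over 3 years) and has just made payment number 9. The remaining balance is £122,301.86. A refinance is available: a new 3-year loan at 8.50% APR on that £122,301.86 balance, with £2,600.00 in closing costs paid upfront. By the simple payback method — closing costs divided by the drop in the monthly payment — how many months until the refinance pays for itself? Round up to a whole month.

3 months

Current payment = 157,750 × 9.25%/12 / (1 − (1+0.0077083)^−36) = £5,034.78.
Refinanced payment = 122,301.86 × 0.0070833 / (1 − (1+0.0070833)^−36) = £3,860.77.
Monthly savings = £5,034.78 − £3,860.77 = £1,174.01.
Break-even = £2,600.00 / £1,174.01 = 2.21 → 3 months.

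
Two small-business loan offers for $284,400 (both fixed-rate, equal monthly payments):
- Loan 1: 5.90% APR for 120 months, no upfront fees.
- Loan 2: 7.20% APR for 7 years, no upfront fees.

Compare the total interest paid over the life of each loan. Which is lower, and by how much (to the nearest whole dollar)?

Loan 1: at 5.90% the monthly rate is 0.0049167, so the payment is 284,400 × 0.0049167 / (1 − 1.0049167^−120) = $3,143.16.
Total interest on Loan 1 = 120 × $3,143.16 − $284,400 = $92,779.20.
Loan 2: at 7.20% the monthly rate is 0.0060000, so the payment is 284,400 × 0.0060000 / (1 − 1.0060000^−84) = $4,320.22.
Total interest on Loan 2 = 84 × $4,320.22 − $284,400 = $78,498.48.
Loan 2 is lower by $14,280.72.

Loan 2 by $14,281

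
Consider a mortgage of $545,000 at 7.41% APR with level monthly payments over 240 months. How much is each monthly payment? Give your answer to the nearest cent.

$4,360.54

Monthly rate = 7.41%/12 = 0.0061750; payment = 545,000 × 0.0061750 / (1 − (1+0.0061750)^−240) = $4,360.54.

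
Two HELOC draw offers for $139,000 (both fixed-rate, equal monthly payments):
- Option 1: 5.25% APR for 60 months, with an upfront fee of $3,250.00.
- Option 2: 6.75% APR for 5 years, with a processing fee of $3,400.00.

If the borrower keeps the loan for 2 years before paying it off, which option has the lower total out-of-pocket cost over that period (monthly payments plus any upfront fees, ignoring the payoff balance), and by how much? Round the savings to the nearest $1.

Option 1 by $2,477

Option 1: monthly rate = 5.25%/12 = 0.0043750; payment = 139,000 × 0.0043750 / (1 − (1+0.0043750)^−60) = $2,639.05.
Option 2: monthly rate = 6.75%/12 = 0.0056250; payment = 139,000 × 0.0056250 / (1 − (1+0.0056250)^−60) = $2,736.00.
Over 24 months: Option 1 costs 24 × $2,639.05 + $3,250.00 = $66,587.20; Option 2 costs 24 × $2,736.00 + $3,400.00 = $69,064.00.
Option 1 is cheaper by $69,064.00 − $66,587.20 = $2,476.80.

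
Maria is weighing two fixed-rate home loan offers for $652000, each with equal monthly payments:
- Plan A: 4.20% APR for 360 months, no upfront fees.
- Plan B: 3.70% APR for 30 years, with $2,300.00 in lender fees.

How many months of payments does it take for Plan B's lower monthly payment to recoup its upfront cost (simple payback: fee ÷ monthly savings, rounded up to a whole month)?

Plan A: at 4.20% the monthly rate is 0.0035000, so the payment is 652,000 × 0.0035000 / (1 − 1.0035000^−360) = $3,188.39.
Plan B: at 3.70% the monthly rate is 0.0030833, so the payment is 652,000 × 0.0030833 / (1 − 1.0030833^−360) = $3,001.05.
Monthly savings = $3,188.39 − $3,001.05 = $187.34.
Break-even = $2,300.00 / $187.34 = 12.28 → 13 months.

13 months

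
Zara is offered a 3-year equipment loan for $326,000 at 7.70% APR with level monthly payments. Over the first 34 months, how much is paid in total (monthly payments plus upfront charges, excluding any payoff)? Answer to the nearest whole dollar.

$345,800

At 7.70% the monthly rate is 0.0064167, so the payment is 326,000 × 0.0064167 / (1 − 1.0064167^−36) = $10,170.60.
Total outlay = 34 × $10,170.60 = $345,800.40.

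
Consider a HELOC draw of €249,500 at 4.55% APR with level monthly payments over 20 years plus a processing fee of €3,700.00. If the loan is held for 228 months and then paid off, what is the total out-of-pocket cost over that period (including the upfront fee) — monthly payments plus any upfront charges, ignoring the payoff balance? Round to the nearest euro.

At 4.55% the monthly rate is 0.0037917, so the payment is 249,500 × 0.0037917 / (1 − 1.0037917^−240) = €1,585.20.
Total outlay = 228 × €1,585.20 + €3,700.00 = €365,125.60.

€365,126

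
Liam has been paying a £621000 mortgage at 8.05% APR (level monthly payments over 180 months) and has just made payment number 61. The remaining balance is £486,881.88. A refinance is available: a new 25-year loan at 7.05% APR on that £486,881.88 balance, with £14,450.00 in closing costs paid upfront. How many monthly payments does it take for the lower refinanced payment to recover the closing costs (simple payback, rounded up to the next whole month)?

6 months

Current payment = 621,000 × 8.05%/12 / (1 − (1+0.0067083)^−180) = £5,952.54.
Refinanced payment = 486,881.88 × 0.0058750 / (1 − (1+0.0058750)^−300) = £3,456.73.
Monthly savings = £5,952.54 − £3,456.73 = £2,495.81.
Break-even = £14,450.00 / £2,495.81 = 5.79 → 6 months.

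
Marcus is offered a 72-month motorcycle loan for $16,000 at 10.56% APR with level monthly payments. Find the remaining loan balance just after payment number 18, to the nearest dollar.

$12,891

With monthly rate i = 10.56%/12 = 0.0088000, the balance after k of n payments is P · [(1+i)^n − (1+i)^k] / [(1+i)^n − 1].
(1+0.0088000)^72 = 1.87916665 and (1+0.0088000)^18 = 1.17082321, so the balance is 16,000 × (1.87916665 − 1.17082321) / (1.87916665 − 1) = $12,891.18.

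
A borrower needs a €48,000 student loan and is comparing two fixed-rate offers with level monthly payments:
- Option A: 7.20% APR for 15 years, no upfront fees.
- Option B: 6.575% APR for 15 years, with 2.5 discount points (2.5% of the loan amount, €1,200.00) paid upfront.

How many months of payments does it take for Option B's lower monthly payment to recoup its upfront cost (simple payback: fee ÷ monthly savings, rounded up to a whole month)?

72 months

Option A: at 7.20% the monthly rate is 0.0060000, so the payment is 48,000 × 0.0060000 / (1 − 1.0060000^−180) = €436.82.
Option B: at 6.575% the monthly rate is 0.0054792, so the payment is 48,000 × 0.0054792 / (1 − 1.0054792^−180) = €420.11.
Monthly savings = €436.82 − €420.11 = €16.71.
Break-even = €1,200.00 / €16.71 = 71.81 → 72 months.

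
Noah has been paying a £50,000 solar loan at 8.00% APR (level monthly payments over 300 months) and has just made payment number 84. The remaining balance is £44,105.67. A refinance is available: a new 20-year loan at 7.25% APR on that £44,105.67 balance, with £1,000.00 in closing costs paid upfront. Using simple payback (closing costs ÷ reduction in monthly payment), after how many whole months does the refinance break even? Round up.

Current payment = 50,000 × 8%/12 / (1 − (1+0.0066667)^−300) = £385.91.
Refinanced payment = 44,105.67 × 0.0060417 / (1 − (1+0.0060417)^−240) = £348.60.
Monthly savings = £385.91 − £348.60 = £37.31.
Break-even = £1,000.00 / £37.31 = 26.80 → 27 months.

27 months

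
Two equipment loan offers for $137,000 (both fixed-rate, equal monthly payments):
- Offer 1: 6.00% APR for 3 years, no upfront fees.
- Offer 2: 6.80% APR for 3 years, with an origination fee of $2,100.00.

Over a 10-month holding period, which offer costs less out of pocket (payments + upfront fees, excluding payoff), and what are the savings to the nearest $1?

Offer 1: at 6.00% the monthly rate is 0.0050000, so the payment is 137,000 × 0.0050000 / (1 − 1.0050000^−36) = $4,167.81.
Offer 2: monthly rate = 6.8%/12 = 0.0056667; payment = 137,000 × 0.0056667 / (1 − (1+0.0056667)^−36) = $4,217.65.
Over 10 months: Offer 1 costs 10 × $4,167.81 = $41,678.10; Offer 2 costs 10 × $4,217.65 + $2,100.00 = $44,276.50.
Offer 1 is cheaper by $44,276.50 − $41,678.10 = $2,598.40.

Offer 1 by $2,598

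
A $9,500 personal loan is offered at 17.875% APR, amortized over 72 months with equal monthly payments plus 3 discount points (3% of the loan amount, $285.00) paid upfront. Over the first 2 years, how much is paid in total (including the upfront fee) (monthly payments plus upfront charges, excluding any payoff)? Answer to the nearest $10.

Monthly rate = 17.875%/12 = 0.0148958; payment = 9,500 × 0.0148958 / (1 − (1+0.0148958)^−72) = $216.00.
Total outlay = 24 × $216.00 + $285.00 = $5,469.00.

$5,470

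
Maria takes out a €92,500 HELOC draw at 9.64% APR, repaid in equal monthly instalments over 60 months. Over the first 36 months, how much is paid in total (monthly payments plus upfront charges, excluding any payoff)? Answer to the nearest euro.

€70,164

Monthly rate = 9.64%/12 = 0.0080333; payment = 92,500 × 0.0080333 / (1 − (1+0.0080333)^−60) = €1,949.01.
Total outlay = 36 × €1,949.01 = €70,164.36.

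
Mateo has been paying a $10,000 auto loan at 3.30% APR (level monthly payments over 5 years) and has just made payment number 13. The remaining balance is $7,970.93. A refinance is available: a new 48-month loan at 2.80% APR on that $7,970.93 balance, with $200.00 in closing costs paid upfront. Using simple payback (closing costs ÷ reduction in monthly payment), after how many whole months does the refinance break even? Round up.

Current payment = 10,000 × 3.3%/12 / (1 − (1+0.0027500)^−60) = $181.02.
Refinanced payment = 7,970.93 × 0.0023333 / (1 − (1+0.0023333)^−48) = $175.73.
Monthly savings = $181.02 − $175.73 = $5.29.
Break-even = $200.00 / $5.29 = 37.81 → 38 months.

38 months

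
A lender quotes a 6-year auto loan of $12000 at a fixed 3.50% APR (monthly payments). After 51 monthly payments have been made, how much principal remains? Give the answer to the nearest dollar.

$3,764

With monthly rate i = 3.5%/12 = 0.0029167, the balance after k of n payments is P · [(1+i)^n − (1+i)^k] / [(1+i)^n − 1].
(1+0.0029167)^72 = 1.23330104 and (1+0.0029167)^51 = 1.16013165, so the balance is 12,000 × (1.23330104 − 1.16013165) / (1.23330104 − 1) = $3,763.52.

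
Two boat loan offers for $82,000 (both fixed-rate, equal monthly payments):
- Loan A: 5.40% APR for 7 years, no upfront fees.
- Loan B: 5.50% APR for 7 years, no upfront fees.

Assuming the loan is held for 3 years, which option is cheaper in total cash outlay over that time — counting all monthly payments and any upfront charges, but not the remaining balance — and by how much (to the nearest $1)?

Loan A by $140

Loan A: at 5.40% the monthly rate is 0.0045000, so the payment is 82,000 × 0.0045000 / (1 − 1.0045000^−84) = $1,174.46.
Loan B: monthly rate = 5.5%/12 = 0.0045833; payment = 82,000 × 0.0045833 / (1 − (1+0.0045833)^−84) = $1,178.34.
Over 36 months: Loan A costs 36 × $1,174.46 = $42,280.56; Loan B costs 36 × $1,178.34 = $42,420.24.
Loan A is cheaper by $42,420.24 − $42,280.56 = $139.68.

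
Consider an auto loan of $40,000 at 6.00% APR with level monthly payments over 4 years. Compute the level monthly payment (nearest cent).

$939.40

Monthly rate = 6%/12 = 0.0050000; payment = 40,000 × 0.0050000 / (1 − (1+0.0050000)^−48) = $939.40.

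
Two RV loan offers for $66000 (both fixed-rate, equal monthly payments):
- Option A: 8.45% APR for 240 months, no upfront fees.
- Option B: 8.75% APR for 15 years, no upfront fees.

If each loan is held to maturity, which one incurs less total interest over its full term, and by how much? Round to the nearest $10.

Option A: monthly rate = 8.45%/12 = 0.0070417; payment = 66,000 × 0.0070417 / (1 − (1+0.0070417)^−240) = $570.68.
Total interest on Option A = 240 × $570.68 − $66,000 = $70,963.20.
Option B: at 8.75% the monthly rate is 0.0072917, so the payment is 66,000 × 0.0072917 / (1 − 1.0072917^−180) = $659.64.
Total interest on Option B = 180 × $659.64 − $66,000 = $52,735.20.
Option B is lower by $18,228.00.

Option B by $18,230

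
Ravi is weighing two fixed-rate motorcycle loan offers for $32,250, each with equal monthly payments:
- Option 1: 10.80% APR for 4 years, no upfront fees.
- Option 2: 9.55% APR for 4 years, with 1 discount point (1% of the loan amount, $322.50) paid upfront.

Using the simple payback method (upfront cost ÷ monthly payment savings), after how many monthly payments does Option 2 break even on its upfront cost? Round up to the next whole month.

Option 1: monthly rate = 10.8%/12 = 0.0090000; payment = 32,250 × 0.0090000 / (1 − (1+0.0090000)^−48) = $830.39.
Option 2: at 9.55% the monthly rate is 0.0079583, so the payment is 32,250 × 0.0079583 / (1 − 1.0079583^−48) = $810.99.
Monthly savings = $830.39 − $810.99 = $19.40.
Break-even = $322.50 / $19.40 = 16.62 → 17 months.

17 months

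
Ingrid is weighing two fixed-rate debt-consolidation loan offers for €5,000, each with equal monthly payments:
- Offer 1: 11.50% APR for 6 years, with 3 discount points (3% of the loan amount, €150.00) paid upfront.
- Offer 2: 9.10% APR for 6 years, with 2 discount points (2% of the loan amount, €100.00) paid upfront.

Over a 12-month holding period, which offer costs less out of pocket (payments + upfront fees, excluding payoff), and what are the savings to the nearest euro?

Offer 1: at 11.50% the monthly rate is 0.0095833, so the payment is 5,000 × 0.0095833 / (1 − 1.0095833^−72) = €96.46.
Offer 2: at 9.10% the monthly rate is 0.0075833, so the payment is 5,000 × 0.0075833 / (1 − 1.0075833^−72) = €90.38.
Over 12 months: Offer 1 costs 12 × €96.46 + €150.00 = €1,307.52; Offer 2 costs 12 × €90.38 + €100.00 = €1,184.56.
Offer 2 is cheaper by €1,307.52 − €1,184.56 = €122.96.

Offer 2 by €123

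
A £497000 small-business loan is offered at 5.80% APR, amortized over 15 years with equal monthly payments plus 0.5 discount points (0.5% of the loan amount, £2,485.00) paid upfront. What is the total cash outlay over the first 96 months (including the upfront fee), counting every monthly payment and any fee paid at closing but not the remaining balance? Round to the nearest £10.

Monthly rate = 5.8%/12 = 0.0048333; payment = 497,000 × 0.0048333 / (1 − (1+0.0048333)^−180) = £4,140.46.
Total outlay = 96 × £4,140.46 + £2,485.00 = £399,969.16.

£399,970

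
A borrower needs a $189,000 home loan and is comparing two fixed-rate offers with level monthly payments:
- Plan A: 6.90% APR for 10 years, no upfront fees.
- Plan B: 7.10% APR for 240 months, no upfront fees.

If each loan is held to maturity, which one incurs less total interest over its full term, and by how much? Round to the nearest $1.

Plan A: monthly rate = 6.9%/12 = 0.0057500; payment = 189,000 × 0.0057500 / (1 − (1+0.0057500)^−120) = $2,184.72.
Total interest on Plan A = 120 × $2,184.72 − $189,000 = $73,166.40.
Plan B: monthly rate = 7.1%/12 = 0.0059167; payment = 189,000 × 0.0059167 / (1 − (1+0.0059167)^−240) = $1,476.68.
Total interest on Plan B = 240 × $1,476.68 − $189,000 = $165,403.20.
Plan A is lower by $92,236.80.

Plan A by $92,237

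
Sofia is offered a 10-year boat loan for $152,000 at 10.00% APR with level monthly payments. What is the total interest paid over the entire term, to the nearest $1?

Monthly rate = 10%/12 = 0.0083333; payment = 152,000 × 0.0083333 / (1 − (1+0.0083333)^−120) = $2,008.69.
Total paid = 120 × $2,008.69 = $241,042.80; interest = $241,042.80 − $152,000 = $89,042.80.

$89,043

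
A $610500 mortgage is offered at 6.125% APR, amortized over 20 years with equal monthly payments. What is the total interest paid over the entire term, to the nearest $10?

At 6.125% the monthly rate is 0.0051042, so the payment is 610,500 × 0.0051042 / (1 − 1.0051042^−240) = $4,417.95.
Total paid = 240 × $4,417.95 = $1,060,308.00; interest = $1,060,308.00 − $610,500 = $449,808.00.

$449,810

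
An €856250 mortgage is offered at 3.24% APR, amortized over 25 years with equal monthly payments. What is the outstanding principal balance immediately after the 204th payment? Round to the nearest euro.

With monthly rate i = 3.24%/12 = 0.0027000, the balance after k of n payments is P · [(1+i)^n − (1+i)^k] / [(1+i)^n − 1].
(1+0.0027000)^300 = 2.24545565 and (1+0.0027000)^204 = 1.73335313, so the balance is 856,250 × (2.24545565 − 1.73335313) / (2.24545565 − 1) = €352,070.17.

€352,070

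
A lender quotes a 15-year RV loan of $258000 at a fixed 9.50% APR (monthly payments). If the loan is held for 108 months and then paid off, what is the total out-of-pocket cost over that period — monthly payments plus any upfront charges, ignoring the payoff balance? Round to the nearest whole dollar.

$290,963

Monthly rate = 9.5%/12 = 0.0079167; payment = 258,000 × 0.0079167 / (1 − (1+0.0079167)^−180) = $2,694.10.
Total outlay = 108 × $2,694.10 = $290,962.80.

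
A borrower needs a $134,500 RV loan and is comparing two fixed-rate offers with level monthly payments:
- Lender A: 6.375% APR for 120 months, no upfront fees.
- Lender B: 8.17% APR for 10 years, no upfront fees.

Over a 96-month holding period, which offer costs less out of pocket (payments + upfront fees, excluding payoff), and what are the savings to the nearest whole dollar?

Lender A: at 6.375% the monthly rate is 0.0053125, so the payment is 134,500 × 0.0053125 / (1 − 1.0053125^−120) = $1,518.68.
Lender B: monthly rate = 8.17%/12 = 0.0068083; payment = 134,500 × 0.0068083 / (1 − (1+0.0068083)^−120) = $1,643.96.
Over 96 months: Lender A costs 96 × $1,518.68 = $145,793.28; Lender B costs 96 × $1,643.96 = $157,820.16.
Lender A is cheaper by $157,820.16 − $145,793.28 = $12,026.88.

Lender A by $12,027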